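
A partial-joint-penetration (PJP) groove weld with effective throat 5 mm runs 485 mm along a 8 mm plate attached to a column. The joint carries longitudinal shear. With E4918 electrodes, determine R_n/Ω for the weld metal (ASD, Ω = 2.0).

E49XX → F_EXX = 490 MPa.
Effective throat (given) t_e = 5 mm.
A_we = 5 × 485 = 2425 mm².
F_nw = 0.6 F_EXX = 294 MPa.
R_n/Ω = (294 × 2425) / 2.0 × 10⁻³ = 356.5 kN.

R_n/Ω ≈ 356 kN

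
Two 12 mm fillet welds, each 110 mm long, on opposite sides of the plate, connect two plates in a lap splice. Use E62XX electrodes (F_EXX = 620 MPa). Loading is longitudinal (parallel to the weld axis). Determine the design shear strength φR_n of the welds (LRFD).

Effective throat t_e = 0.707 × 12 = 8.484 mm.
Total length L = 220 mm; A_we = 8.484 × 220 = 1866 mm².
F_nw = 0.6 F_EXX = 0.6 × 620 = 372 MPa.
φR_n = 0.75 × 372 × 1866 × 10⁻³ = 520.7 kN.

φR_n ≈ 521 kN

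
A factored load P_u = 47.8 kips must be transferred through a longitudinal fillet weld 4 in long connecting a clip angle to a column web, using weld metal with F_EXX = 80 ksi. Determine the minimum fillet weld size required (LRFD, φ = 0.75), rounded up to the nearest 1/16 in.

w = 1/2 in

Total weld length L = 4 in.
Required throat t_e = P_u / (φ × 0.6 F_EXX × L) = 47.8 / (0.75 × 0.6 × 80 × 4) = 0.3319 in.
Required leg w = t_e / 0.707 = 0.4695 in → use 1/2 in.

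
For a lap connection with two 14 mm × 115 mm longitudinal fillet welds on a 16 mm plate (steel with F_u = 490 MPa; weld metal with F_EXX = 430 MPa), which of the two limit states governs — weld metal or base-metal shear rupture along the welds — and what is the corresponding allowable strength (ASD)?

R_n/Ω ≈ 294 kN (weld metal governs)

t_e = 0.707 × 14 = 9.898 mm; L = 230 mm.
Weld metal: R_n/Ω = (1/2.0) × 0.6 × 430 × 9.898 × 230 × 10⁻³ = 293.7 kN.
Base metal (shear rupture): R_n/Ω = (1/2.0) × 0.6 × 490 × 16 × 230 × 10⁻³ = 541 kN.
Governing: weld metal.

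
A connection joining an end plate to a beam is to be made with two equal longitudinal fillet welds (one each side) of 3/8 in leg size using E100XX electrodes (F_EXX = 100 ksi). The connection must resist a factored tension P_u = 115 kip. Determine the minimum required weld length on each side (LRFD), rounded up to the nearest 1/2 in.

L = 5 in on each side

Throat t_e = 0.707 × 0.375 = 0.2651 in.
φr_n = 0.75 × 0.6 × 100 × 0.2651 = 11.93 kip/in.
L_req = P_u / φr_n = 115 / 11.93 = 9.639 in total.
Per side: 9.639 / 2 = 4.82 in.
Round up → use L = 5 in on each side.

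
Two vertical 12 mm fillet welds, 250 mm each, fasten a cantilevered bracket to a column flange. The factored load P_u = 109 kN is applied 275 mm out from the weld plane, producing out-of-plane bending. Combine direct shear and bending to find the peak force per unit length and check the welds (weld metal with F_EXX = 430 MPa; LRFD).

L_w = 2 × 250 = 500 mm; section modulus (unit throat) S = 2 × L²/6 = 20830 mm².
Direct shear f_v = P/L_w = 109×10³/500 = 218 N/mm.
Moment M = P × e = 109×10³ × 275 = 29975000 N·mm; bending f_b = M/S = 1439 N/mm.
f_max = √(f_v² + f_b²) = √(218² + 1439²) = 1455 N/mm.
φr_n = 0.75 × 0.6 × 430 × (0.707 × 12) = 1642 N/mm → adequate.

f_max ≈ 1460 N/mm; adequate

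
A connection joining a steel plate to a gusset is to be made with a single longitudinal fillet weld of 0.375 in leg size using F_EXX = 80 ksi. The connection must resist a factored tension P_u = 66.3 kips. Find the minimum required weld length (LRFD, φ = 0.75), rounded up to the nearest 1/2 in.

L = 7 in

Throat t_e = 0.707 × 0.375 = 0.2651 in.
φr_n = 0.75 × 0.6 × 80 × 0.2651 = 9.544 kips/in.
L_req = P_u / φr_n = 66.3 / 9.544 = 6.946 in total.
Round up → use L = 7 in.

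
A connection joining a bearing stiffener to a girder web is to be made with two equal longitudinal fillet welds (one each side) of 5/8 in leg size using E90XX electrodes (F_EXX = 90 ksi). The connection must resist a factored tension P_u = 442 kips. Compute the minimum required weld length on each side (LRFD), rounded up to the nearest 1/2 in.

L = 12.5 in on each side

Throat t_e = 0.707 × 0.625 = 0.4419 in.
φr_n = 0.75 × 0.6 × 90 × 0.4419 = 17.9 kips/in.
L_req = P_u / φr_n = 442 / 17.9 = 24.7 in total.
Per side: 24.7 / 2 = 12.35 in.
Round up → use L = 12.5 in on each side.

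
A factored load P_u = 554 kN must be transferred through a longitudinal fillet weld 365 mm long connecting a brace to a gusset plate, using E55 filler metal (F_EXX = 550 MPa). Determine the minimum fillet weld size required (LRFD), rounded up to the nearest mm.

Total weld length L = 365 mm.
Required throat t_e = P_u / (φ × 0.6 F_EXX × L) = 554 / (0.75 × 0.6 × 550 × 365 × 10⁻³) = 6.133 mm.
Required leg w = t_e / 0.707 = 8.674 mm → use 9 mm.

w = 9 mm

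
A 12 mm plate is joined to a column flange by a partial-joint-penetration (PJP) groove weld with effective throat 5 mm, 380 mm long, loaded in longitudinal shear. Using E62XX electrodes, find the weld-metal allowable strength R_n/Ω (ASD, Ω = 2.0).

R_n/Ω ≈ 353 kN

E62XX → F_EXX = 620 MPa.
Effective throat (given) t_e = 5 mm.
A_we = 5 × 380 = 1900 mm².
F_nw = 0.6 F_EXX = 372 MPa.
R_n/Ω = (372 × 1900) / 2.0 × 10⁻³ = 353.4 kN.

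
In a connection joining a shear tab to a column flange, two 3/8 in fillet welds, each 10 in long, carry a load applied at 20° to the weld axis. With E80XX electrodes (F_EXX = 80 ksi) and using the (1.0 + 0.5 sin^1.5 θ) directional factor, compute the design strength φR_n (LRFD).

t_e = 0.707 × 0.375 = 0.2651 in; A_we = 0.2651 × 20 = 5.303 in².
Directional factor: 1.0 + 0.5 sin^1.5(20°) = 1.1.
F_nw = 0.6 × 80 × 1.1 = 52.8 ksi.
φR_n = 0.75 × 52.8 × 5.303 = 210 kip.

φR_n ≈ 210 kip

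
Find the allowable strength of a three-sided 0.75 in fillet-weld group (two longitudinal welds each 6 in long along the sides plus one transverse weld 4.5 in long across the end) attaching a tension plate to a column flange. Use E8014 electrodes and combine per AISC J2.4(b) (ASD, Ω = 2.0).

R_n/Ω ≈ 216 kips

E80XX → F_EXX = 80 ksi.
t_e = 0.707 × 0.75 = 0.5302 in.
R_nwl = 0.6 × 80 × 0.5302 × 12 = 305.4 kips (longitudinal, 2 welds).
R_nwt = 0.6 × 80 × 0.5302 × 4.5 = 114.5 kips (transverse, base value).
(i) R_nwl + R_nwt = 420 kips; (ii) 0.85 R_nwl + 1.5 R_nwt = 431.4 kips.
R_n = max = 431.4 kips [governs: (ii)]; R_n/Ω = 215.7 kips.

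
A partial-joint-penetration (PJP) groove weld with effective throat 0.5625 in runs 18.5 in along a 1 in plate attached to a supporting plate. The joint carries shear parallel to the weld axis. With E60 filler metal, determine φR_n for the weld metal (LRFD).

E60XX → F_EXX = 60 ksi.
Effective throat (given) t_e = 0.5625 in.
A_we = 0.5625 × 18.5 = 10.41 in².
F_nw = 0.6 F_EXX = 36 ksi.
φR_n = 0.75 × 36 × 10.41 = 281 kip.

φR_n ≈ 281 kip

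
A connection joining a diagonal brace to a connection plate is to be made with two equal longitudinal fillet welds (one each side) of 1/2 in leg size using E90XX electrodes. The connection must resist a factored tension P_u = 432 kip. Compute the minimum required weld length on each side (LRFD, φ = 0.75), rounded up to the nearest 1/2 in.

L = 15.5 in on each side

E90XX → F_EXX = 90 ksi.
Throat t_e = 0.707 × 0.5 = 0.3535 in.
φr_n = 0.75 × 0.6 × 90 × 0.3535 = 14.32 kip/in.
L_req = P_u / φr_n = 432 / 14.32 = 30.17 in total.
Per side: 30.17 / 2 = 15.09 in.
Round up → use L = 15.5 in on each side.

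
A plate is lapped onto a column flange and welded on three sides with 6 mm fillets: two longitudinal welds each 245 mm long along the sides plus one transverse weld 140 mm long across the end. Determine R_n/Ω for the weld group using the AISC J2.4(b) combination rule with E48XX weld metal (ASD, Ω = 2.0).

E48XX → F_EXX = 480 MPa.
t_e = 0.707 × 6 = 4.242 mm.
R_nwl = 0.6 × 480 × 4.242 × 490 × 10⁻³ = 598.6 kN (longitudinal, 2 welds).
R_nwt = 0.6 × 480 × 4.242 × 140 × 10⁻³ = 171 kN (transverse, base value).
(i) R_nwl + R_nwt = 769.7 kN; (ii) 0.85 R_nwl + 1.5 R_nwt = 765.4 kN.
R_n = max = 769.7 kN [governs: (i)]; R_n/Ω = 384.8 kN.

R_n/Ω ≈ 385 kN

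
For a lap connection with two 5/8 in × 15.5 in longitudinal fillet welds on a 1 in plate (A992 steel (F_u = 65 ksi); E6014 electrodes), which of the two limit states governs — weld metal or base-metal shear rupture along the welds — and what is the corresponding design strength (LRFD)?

φR_n ≈ 370 kip (weld metal governs)

E60XX → F_EXX = 60 ksi.
t_e = 0.707 × 0.625 = 0.4419 in; L = 31 in.
Weld metal: φR_n = 0.75 × 0.6 × 60 × 0.4419 × 31 = 369.8 kip.
Base metal (shear rupture): φR_n = 0.75 × 0.6 × 65 × 1 × 31 = 906.8 kip.
Governing: weld metal.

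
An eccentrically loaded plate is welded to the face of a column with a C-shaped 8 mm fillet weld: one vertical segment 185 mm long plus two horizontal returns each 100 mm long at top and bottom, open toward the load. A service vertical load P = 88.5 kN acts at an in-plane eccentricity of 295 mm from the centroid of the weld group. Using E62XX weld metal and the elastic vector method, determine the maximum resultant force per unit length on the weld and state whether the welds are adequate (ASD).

E62XX → F_EXX = 620 MPa.
Total weld length L_w = 385 mm. Treat welds as unit-width lines.
Centroid: x̄ = 2×100×50 / 385 = 25.97 mm from the vertical weld.
Polar moment about centroid: J = I_x + I_y = [185³/12 + 2×100×92.5²] + [185×25.97² + 2(100³/12 + 100×24.03²)] = 2646000 mm³.
Direct shear f_v = P/L_w = 88.5×10³ / 385 = 229.9 N/mm (vertical).
Torsion M = P·e = 88.5×10³ × 295 = 26108000 N·mm.
Critical point at (x, y) = (74.03, 92.5) from centroid. f_tx = M·y/J = 912.7 N/mm; f_ty = M·x/J = 730.4 N/mm.
Resultant f_max = √[f_tx² + (f_v + f_ty)²] = √[912.7² + (229.9 + 730.4)²] = 1325 N/mm.
Capacity per unit length: r_n/Ω = (1/2.0) × 0.6 × 620 × (0.707 × 8) = 1052 N/mm.
1325 > 1052 → NOT adequate.

f_max ≈ 1320 N/mm; NOT adequate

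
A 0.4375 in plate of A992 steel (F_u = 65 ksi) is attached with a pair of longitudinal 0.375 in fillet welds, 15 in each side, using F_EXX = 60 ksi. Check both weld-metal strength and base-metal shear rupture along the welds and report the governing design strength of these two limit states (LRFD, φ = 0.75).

φR_n ≈ 215 kip (weld metal governs)

t_e = 0.707 × 0.375 = 0.2651 in; L = 30 in.
Weld metal: φR_n = 0.75 × 0.6 × 60 × 0.2651 × 30 = 214.8 kip.
Base metal (shear rupture): φR_n = 0.75 × 0.6 × 65 × 0.4375 × 30 = 383.9 kip.
Governing: weld metal.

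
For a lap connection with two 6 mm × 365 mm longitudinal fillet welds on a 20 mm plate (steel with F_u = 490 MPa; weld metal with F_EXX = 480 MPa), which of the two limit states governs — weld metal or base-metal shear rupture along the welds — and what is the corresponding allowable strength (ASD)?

R_n/Ω ≈ 446 kN (weld metal governs)

t_e = 0.707 × 6 = 4.242 mm; L = 730 mm.
Weld metal: R_n/Ω = (1/2.0) × 0.6 × 480 × 4.242 × 730 × 10⁻³ = 445.9 kN.
Base metal (shear rupture): R_n/Ω = (1/2.0) × 0.6 × 490 × 20 × 730 × 10⁻³ = 2146 kN.
Governing: weld metal.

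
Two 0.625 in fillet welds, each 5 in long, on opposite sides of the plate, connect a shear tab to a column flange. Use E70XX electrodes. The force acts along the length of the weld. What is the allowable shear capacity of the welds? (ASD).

R_n/Ω ≈ 92.8 kips

E70XX → F_EXX = 70 ksi.
Effective throat t_e = 0.707 × 0.625 = 0.4419 in.
Total length L = 10 in; A_we = 0.4419 × 10 = 4.419 in².
F_nw = 0.6 F_EXX = 0.6 × 70 = 42 ksi.
R_n = 42 × 4.419 = 185.6 kips; R_n/Ω = 185.6/2.0 = 92.79 kips.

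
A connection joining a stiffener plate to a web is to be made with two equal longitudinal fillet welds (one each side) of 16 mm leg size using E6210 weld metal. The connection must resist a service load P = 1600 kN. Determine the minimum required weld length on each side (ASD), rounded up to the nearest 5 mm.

E62XX → F_EXX = 620 MPa.
Throat t_e = 0.707 × 16 = 11.31 mm.
r_n/Ω = (0.6 × 620 × 11.31) / 2.0 = 2104 N/mm = 2.104 kN/mm.
L_req = P / (r_n/Ω) = 1600 / 2.104 = 760.4 mm total.
Per side: 760.4 / 2 = 380.2 mm.
Round up → use L = 385 mm on each side.

L = 385 mm on each side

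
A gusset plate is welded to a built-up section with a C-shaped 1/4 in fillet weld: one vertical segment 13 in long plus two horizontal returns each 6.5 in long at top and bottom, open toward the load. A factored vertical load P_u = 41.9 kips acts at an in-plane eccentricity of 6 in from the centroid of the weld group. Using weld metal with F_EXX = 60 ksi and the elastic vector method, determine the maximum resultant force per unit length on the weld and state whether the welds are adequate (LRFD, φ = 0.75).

f_max ≈ 3.62 kip/in; adequate

Total weld length L_w = 26 in. Treat welds as unit-width lines.
Centroid: x̄ = 2×6.5×3.25 / 26 = 1.625 in from the vertical weld.
Polar moment about centroid: J = I_x + I_y = [13³/12 + 2×6.5×6.5²] + [13×1.625² + 2(6.5³/12 + 6.5×1.625²)] = 846.8 in³.
Direct shear f_v = P/L_w = 41.9 / 26 = 1.612 kip/in (vertical).
Torsion M = P·e = 41.9 × 6 = 251.4 kip·in.
Critical point at (x, y) = (4.875, 6.5) from centroid. f_tx = M·y/J = 1.93 kip/in; f_ty = M·x/J = 1.447 kip/in.
Resultant f_max = √[f_tx² + (f_v + f_ty)²] = √[1.93² + (1.612 + 1.447)²] = 3.617 kip/in.
Capacity per unit length: φr_n = 0.75 × 0.6 × 60 × (0.707 × 0.25) = 4.772 kip/in.
3.617 ≤ 4.772 → adequate.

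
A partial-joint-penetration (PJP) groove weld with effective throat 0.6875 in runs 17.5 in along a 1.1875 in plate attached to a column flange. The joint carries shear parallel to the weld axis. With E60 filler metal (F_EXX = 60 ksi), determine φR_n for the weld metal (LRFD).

φR_n ≈ 325 kips

Effective throat (given) t_e = 0.6875 in.
A_we = 0.6875 × 17.5 = 12.03 in².
F_nw = 0.6 F_EXX = 36 ksi.
φR_n = 0.75 × 36 × 12.03 = 324.8 kips.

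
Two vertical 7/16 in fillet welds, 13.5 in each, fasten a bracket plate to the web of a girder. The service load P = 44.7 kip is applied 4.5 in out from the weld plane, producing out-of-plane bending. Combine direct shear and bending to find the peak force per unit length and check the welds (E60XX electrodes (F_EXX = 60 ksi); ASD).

f_max ≈ 3.7 kip/in; adequate

L_w = 2 × 13.5 = 27 in; section modulus (unit throat) S = 2 × L²/6 = 60.75 in².
Direct shear f_v = P/L_w = 44.7/27 = 1.656 kip/in.
Moment M = P × e = 44.7 × 4.5 = 201.15 kip·in; bending f_b = M/S = 3.311 kip/in.
f_max = √(f_v² + f_b²) = √(1.656² + 3.311²) = 3.702 kip/in.
r_n/Ω = (1/2.0) × 0.6 × 60 × (0.707 × 0.4375) = 5.568 kip/in → adequate.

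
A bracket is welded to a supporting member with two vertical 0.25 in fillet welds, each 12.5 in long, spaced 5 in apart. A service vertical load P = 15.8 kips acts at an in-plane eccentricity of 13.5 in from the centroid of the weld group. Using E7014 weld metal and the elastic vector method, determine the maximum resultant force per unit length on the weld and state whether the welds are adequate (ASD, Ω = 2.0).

f_max ≈ 3.27 kip/in; adequate

E70XX → F_EXX = 70 ksi.
Total weld length L_w = 25 in. Treat welds as unit-width lines.
Polar moment about centroid: J = 2[d³/12 + d(b/2)²] = 2[12.5³/12 + 12.5×2.5²] = 481.8 in³.
Direct shear f_v = P/L_w = 15.8 / 25 = 0.632 kip/in (vertical).
Torsion M = P·e = 15.8 × 13.5 = 213.3 kip·in.
Critical point at (x, y) = (2.5, 6.25) from centroid. f_tx = M·y/J = 2.767 kip/in; f_ty = M·x/J = 1.107 kip/in.
Resultant f_max = √[f_tx² + (f_v + f_ty)²] = √[2.767² + (0.632 + 1.107)²] = 3.268 kip/in.
Capacity per unit length: r_n/Ω = (1/2.0) × 0.6 × 70 × (0.707 × 0.25) = 3.712 kip/in.
3.268 ≤ 3.712 → adequate.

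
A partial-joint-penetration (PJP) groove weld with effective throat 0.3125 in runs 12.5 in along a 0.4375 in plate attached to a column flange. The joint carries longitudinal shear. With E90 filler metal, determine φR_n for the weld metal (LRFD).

E90XX → F_EXX = 90 ksi.
Effective throat (given) t_e = 0.3125 in.
A_we = 0.3125 × 12.5 = 3.906 in².
F_nw = 0.6 F_EXX = 54 ksi.
φR_n = 0.75 × 54 × 3.906 = 158.2 kip.

φR_n ≈ 158 kip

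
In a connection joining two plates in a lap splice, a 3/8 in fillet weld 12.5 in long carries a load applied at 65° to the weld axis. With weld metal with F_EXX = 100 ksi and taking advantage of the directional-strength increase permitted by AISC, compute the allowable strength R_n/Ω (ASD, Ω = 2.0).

t_e = 0.707 × 0.375 = 0.2651 in; A_we = 0.2651 × 12.5 = 3.314 in².
Directional factor: 1.0 + 0.5 sin^1.5(65°) = 1.431.
F_nw = 0.6 × 100 × 1.431 = 85.88 ksi.
R_n/Ω = (85.88 × 3.314) / 2.0 = 142.3 kip.

R_n/Ω ≈ 142 kip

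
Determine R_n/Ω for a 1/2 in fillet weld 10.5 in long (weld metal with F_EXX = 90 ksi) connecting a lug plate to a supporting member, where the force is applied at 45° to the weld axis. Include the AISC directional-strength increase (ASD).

R_n/Ω ≈ 130 kip

t_e = 0.707 × 0.5 = 0.3535 in; A_we = 0.3535 × 10.5 = 3.712 in².
Directional factor: 1.0 + 0.5 sin^1.5(45°) = 1.297.
F_nw = 0.6 × 90 × 1.297 = 70.05 ksi.
R_n/Ω = (70.05 × 3.712) / 2.0 = 130 kip.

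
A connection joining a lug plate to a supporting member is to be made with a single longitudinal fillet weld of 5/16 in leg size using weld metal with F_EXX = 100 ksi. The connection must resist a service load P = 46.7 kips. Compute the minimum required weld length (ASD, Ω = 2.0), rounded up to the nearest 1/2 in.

Throat t_e = 0.707 × 0.3125 = 0.2209 in.
r_n/Ω = (0.6 × 100 × 0.2209) / 2.0 = 6.628 kip/in.
L_req = P / (r_n/Ω) = 46.7 / 6.628 = 7.046 in total.
Round up → use L = 7.5 in.

L = 7.5 in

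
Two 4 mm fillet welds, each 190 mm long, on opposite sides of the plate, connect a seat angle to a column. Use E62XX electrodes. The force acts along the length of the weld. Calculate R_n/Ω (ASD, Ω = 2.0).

R_n/Ω ≈ 200 kN

E62XX → F_EXX = 620 MPa.
Effective throat t_e = 0.707 × 4 = 2.828 mm.
Total length L = 380 mm; A_we = 2.828 × 380 = 1075 mm².
F_nw = 0.6 F_EXX = 0.6 × 620 = 372 MPa.
R_n = 372 × 1075 × 10⁻³ = 399.8 kN; R_n/Ω = 399.8/2.0 = 199.9 kN.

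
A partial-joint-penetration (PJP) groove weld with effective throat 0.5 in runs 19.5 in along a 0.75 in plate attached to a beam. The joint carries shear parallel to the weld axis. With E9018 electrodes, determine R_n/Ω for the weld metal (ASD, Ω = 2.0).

E90XX → F_EXX = 90 ksi.
Effective throat (given) t_e = 0.5 in.
A_we = 0.5 × 19.5 = 9.75 in².
F_nw = 0.6 F_EXX = 54 ksi.
R_n/Ω = (54 × 9.75) / 2.0 = 263.2 kips.

R_n/Ω ≈ 263 kips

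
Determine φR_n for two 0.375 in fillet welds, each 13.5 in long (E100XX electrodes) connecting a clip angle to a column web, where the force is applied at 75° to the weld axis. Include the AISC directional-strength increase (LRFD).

E100XX → F_EXX = 100 ksi.
t_e = 0.707 × 0.375 = 0.2651 in; A_we = 0.2651 × 27 = 7.158 in².
Directional factor: 1.0 + 0.5 sin^1.5(75°) = 1.475.
F_nw = 0.6 × 100 × 1.475 = 88.48 ksi.
φR_n = 0.75 × 88.48 × 7.158 = 475 kip.

φR_n ≈ 475 kip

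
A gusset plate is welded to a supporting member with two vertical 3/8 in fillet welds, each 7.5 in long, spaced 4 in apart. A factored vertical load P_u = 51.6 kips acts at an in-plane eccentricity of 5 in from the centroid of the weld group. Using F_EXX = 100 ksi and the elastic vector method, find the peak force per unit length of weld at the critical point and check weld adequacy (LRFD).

f_max ≈ 10.5 kip/in; adequate

Total weld length L_w = 15 in. Treat welds as unit-width lines.
Polar moment about centroid: J = 2[d³/12 + d(b/2)²] = 2[7.5³/12 + 7.5×2²] = 130.3 in³.
Direct shear f_v = P/L_w = 51.6 / 15 = 3.44 kip/in (vertical).
Torsion M = P·e = 51.6 × 5 = 258 kip·in.
Critical point at (x, y) = (2, 3.75) from centroid. f_tx = M·y/J = 7.424 kip/in; f_ty = M·x/J = 3.96 kip/in.
Resultant f_max = √[f_tx² + (f_v + f_ty)²] = √[7.424² + (3.44 + 3.96)²] = 10.48 kip/in.
Capacity per unit length: φr_n = 0.75 × 0.6 × 100 × (0.707 × 0.375) = 11.93 kip/in.
10.48 ≤ 11.93 → adequate.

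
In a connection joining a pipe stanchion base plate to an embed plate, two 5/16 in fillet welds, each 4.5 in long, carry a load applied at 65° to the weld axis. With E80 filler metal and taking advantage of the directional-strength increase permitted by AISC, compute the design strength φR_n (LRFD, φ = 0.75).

E80XX → F_EXX = 80 ksi.
t_e = 0.707 × 0.3125 = 0.2209 in; A_we = 0.2209 × 9 = 1.988 in².
Directional factor: 1.0 + 0.5 sin^1.5(65°) = 1.431.
F_nw = 0.6 × 80 × 1.431 = 68.71 ksi.
φR_n = 0.75 × 68.71 × 1.988 = 102.5 kip.

φR_n ≈ 102 kip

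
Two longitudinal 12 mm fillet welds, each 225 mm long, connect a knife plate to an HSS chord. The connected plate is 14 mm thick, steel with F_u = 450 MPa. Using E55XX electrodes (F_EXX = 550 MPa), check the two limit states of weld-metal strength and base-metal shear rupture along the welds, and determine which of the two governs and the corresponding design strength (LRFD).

t_e = 0.707 × 12 = 8.484 mm; L = 450 mm.
Weld metal: φR_n = 0.75 × 0.6 × 550 × 8.484 × 450 × 10⁻³ = 944.9 kN.
Base metal (shear rupture): φR_n = 0.75 × 0.6 × 450 × 14 × 450 × 10⁻³ = 1276 kN.
Governing: weld metal.

φR_n ≈ 945 kN (weld metal governs)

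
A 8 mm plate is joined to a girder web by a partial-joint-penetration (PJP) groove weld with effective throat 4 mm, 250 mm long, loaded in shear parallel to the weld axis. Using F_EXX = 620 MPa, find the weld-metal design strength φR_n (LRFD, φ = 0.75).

Effective throat (given) t_e = 4 mm.
A_we = 4 × 250 = 1000 mm².
F_nw = 0.6 F_EXX = 372 MPa.
φR_n = 0.75 × 372 × 1000 × 10⁻³ = 279 kN.

φR_n ≈ 279 kN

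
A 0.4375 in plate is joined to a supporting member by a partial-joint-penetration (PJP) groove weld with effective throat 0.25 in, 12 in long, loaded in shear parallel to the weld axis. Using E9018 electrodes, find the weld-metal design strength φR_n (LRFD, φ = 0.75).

E90XX → F_EXX = 90 ksi.
Effective throat (given) t_e = 0.25 in.
A_we = 0.25 × 12 = 3 in².
F_nw = 0.6 F_EXX = 54 ksi.
φR_n = 0.75 × 54 × 3 = 121.5 kips.

φR_n ≈ 122 kips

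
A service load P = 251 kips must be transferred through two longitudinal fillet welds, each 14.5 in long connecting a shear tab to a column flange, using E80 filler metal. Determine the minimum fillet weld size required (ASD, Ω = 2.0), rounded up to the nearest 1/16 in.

w = 9/16 in

E80XX → F_EXX = 80 ksi.
Total weld length L = 29 in.
Required throat t_e = P × Ω / (0.6 F_EXX × L) = 251 × 2.0 / (0.6 × 80 × 29) = 0.3606 in.
Required leg w = t_e / 0.707 = 0.5101 in → use 9/16 in.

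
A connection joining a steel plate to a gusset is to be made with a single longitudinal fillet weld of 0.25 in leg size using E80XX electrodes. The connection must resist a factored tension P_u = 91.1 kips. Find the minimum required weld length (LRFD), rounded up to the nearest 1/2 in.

L = 14.5 in

E80XX → F_EXX = 80 ksi.
Throat t_e = 0.707 × 0.25 = 0.1767 in.
φr_n = 0.75 × 0.6 × 80 × 0.1767 = 6.363 kips/in.
L_req = P_u / φr_n = 91.1 / 6.363 = 14.32 in total.
Round up → use L = 14.5 in.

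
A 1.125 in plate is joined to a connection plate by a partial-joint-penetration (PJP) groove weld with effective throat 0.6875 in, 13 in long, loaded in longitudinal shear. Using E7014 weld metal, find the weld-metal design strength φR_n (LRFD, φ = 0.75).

φR_n ≈ 282 kips

E70XX → F_EXX = 70 ksi.
Effective throat (given) t_e = 0.6875 in.
A_we = 0.6875 × 13 = 8.938 in².
F_nw = 0.6 F_EXX = 42 ksi.
φR_n = 0.75 × 42 × 8.938 = 281.5 kips.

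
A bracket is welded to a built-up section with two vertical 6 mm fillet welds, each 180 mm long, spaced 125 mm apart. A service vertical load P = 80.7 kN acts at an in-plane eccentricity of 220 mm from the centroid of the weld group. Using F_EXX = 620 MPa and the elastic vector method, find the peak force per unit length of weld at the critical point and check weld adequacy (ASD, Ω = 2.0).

Total weld length L_w = 360 mm. Treat welds as unit-width lines.
Polar moment about centroid: J = 2[d³/12 + d(b/2)²] = 2[180³/12 + 180×62.5²] = 2378000 mm³.
Direct shear f_v = P/L_w = 80.7×10³ / 360 = 224.2 N/mm (vertical).
Torsion M = P·e = 80.7×10³ × 220 = 17754000 N·mm.
Critical point at (x, y) = (62.5, 90) from centroid. f_tx = M·y/J = 671.9 N/mm; f_ty = M·x/J = 466.6 N/mm.
Resultant f_max = √[f_tx² + (f_v + f_ty)²] = √[671.9² + (224.2 + 466.6)²] = 963.6 N/mm.
Capacity per unit length: r_n/Ω = (1/2.0) × 0.6 × 620 × (0.707 × 6) = 789 N/mm.
963.6 > 789 → NOT adequate.

f_max ≈ 964 N/mm; NOT adequate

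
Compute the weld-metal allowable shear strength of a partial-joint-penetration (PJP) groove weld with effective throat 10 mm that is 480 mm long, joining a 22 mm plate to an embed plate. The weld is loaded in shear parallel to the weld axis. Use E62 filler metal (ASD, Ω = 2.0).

E62XX → F_EXX = 620 MPa.
Effective throat (given) t_e = 10 mm.
A_we = 10 × 480 = 4800 mm².
F_nw = 0.6 F_EXX = 372 MPa.
R_n/Ω = (372 × 4800) / 2.0 × 10⁻³ = 892.8 kN.

R_n/Ω ≈ 893 kN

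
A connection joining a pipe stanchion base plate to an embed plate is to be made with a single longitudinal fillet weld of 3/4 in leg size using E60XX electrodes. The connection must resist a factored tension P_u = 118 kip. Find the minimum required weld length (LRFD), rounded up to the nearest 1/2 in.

E60XX → F_EXX = 60 ksi.
Throat t_e = 0.707 × 0.75 = 0.5302 in.
φr_n = 0.75 × 0.6 × 60 × 0.5302 = 14.32 kip/in.
L_req = P_u / φr_n = 118 / 14.32 = 8.242 in total.
Round up → use L = 8.5 in.

L = 8.5 in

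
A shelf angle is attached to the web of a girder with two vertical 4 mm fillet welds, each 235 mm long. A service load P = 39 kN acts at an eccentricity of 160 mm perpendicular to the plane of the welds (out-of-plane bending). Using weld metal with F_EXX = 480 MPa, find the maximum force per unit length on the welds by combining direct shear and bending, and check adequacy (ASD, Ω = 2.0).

L_w = 2 × 235 = 470 mm; section modulus (unit throat) S = 2 × L²/6 = 18410 mm².
Direct shear f_v = P/L_w = 39×10³/470 = 82.98 N/mm.
Moment M = P × e = 39×10³ × 160 = 6240000 N·mm; bending f_b = M/S = 339 N/mm.
f_max = √(f_v² + f_b²) = √(82.98² + 339²) = 349 N/mm.
r_n/Ω = (1/2.0) × 0.6 × 480 × (0.707 × 4) = 407.2 N/mm → adequate.

f_max ≈ 349 N/mm; adequate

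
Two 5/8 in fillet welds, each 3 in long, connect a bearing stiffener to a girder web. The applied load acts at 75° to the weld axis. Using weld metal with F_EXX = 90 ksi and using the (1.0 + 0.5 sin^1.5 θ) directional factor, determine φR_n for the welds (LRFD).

t_e = 0.707 × 0.625 = 0.4419 in; A_we = 0.4419 × 6 = 2.651 in².
Directional factor: 1.0 + 0.5 sin^1.5(75°) = 1.475.
F_nw = 0.6 × 90 × 1.475 = 79.63 ksi.
φR_n = 0.75 × 79.63 × 2.651 = 158.3 kips.

φR_n ≈ 158 kips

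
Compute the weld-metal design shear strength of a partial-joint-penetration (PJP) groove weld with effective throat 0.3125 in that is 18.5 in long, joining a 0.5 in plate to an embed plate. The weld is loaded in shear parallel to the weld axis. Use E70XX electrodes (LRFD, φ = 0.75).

E70XX → F_EXX = 70 ksi.
Effective throat (given) t_e = 0.3125 in.
A_we = 0.3125 × 18.5 = 5.781 in².
F_nw = 0.6 F_EXX = 42 ksi.
φR_n = 0.75 × 42 × 5.781 = 182.1 kip.

φR_n ≈ 182 kip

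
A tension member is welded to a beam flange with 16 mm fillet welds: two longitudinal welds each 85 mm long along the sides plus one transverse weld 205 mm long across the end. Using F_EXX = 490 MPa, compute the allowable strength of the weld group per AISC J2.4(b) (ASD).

t_e = 0.707 × 16 = 11.31 mm.
R_nwl = 0.6 × 490 × 11.31 × 170 × 10⁻³ = 565.4 kN (longitudinal, 2 welds).
R_nwt = 0.6 × 490 × 11.31 × 205 × 10⁻³ = 681.8 kN (transverse, base value).
(i) R_nwl + R_nwt = 1247 kN; (ii) 0.85 R_nwl + 1.5 R_nwt = 1503 kN.
R_n = max = 1503 kN [governs: (ii)]; R_n/Ω = 751.6 kN.

R_n/Ω ≈ 752 kN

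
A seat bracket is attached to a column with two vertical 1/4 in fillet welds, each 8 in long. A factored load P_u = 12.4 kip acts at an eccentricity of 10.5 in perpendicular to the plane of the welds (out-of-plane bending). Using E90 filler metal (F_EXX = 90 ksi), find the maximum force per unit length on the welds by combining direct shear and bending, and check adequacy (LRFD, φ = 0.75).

f_max ≈ 6.15 kip/in; adequate

L_w = 2 × 8 = 16 in; section modulus (unit throat) S = 2 × L²/6 = 21.33 in².
Direct shear f_v = P/L_w = 12.4/16 = 0.775 kip/in.
Moment M = P × e = 12.4 × 10.5 = 130.2 kip·in; bending f_b = M/S = 6.103 kip/in.
f_max = √(f_v² + f_b²) = √(0.775² + 6.103²) = 6.152 kip/in.
φr_n = 0.75 × 0.6 × 90 × (0.707 × 0.25) = 7.158 kip/in → adequate.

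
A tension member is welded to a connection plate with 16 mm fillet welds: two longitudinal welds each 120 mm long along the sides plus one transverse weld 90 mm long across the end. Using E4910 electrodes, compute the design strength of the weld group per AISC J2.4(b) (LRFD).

E49XX → F_EXX = 490 MPa.
t_e = 0.707 × 16 = 11.31 mm.
R_nwl = 0.6 × 490 × 11.31 × 240 × 10⁻³ = 798.2 kN (longitudinal, 2 welds).
R_nwt = 0.6 × 490 × 11.31 × 90 × 10⁻³ = 299.3 kN (transverse, base value).
(i) R_nwl + R_nwt = 1097 kN; (ii) 0.85 R_nwl + 1.5 R_nwt = 1127 kN.
R_n = max = 1127 kN [governs: (ii)]; φR_n = 845.6 kN.

φR_n ≈ 846 kN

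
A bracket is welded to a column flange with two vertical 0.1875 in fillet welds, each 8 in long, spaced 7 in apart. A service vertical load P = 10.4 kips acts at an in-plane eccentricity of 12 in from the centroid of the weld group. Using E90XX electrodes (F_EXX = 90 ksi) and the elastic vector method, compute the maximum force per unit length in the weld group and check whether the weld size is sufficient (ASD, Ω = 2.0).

f_max ≈ 2.83 kip/in; adequate

Total weld length L_w = 16 in. Treat welds as unit-width lines.
Polar moment about centroid: J = 2[d³/12 + d(b/2)²] = 2[8³/12 + 8×3.5²] = 281.3 in³.
Direct shear f_v = P/L_w = 10.4 / 16 = 0.65 kip/in (vertical).
Torsion M = P·e = 10.4 × 12 = 124.8 kip·in.
Critical point at (x, y) = (3.5, 4) from centroid. f_tx = M·y/J = 1.774 kip/in; f_ty = M·x/J = 1.553 kip/in.
Resultant f_max = √[f_tx² + (f_v + f_ty)²] = √[1.774² + (0.65 + 1.553)²] = 2.828 kip/in.
Capacity per unit length: r_n/Ω = (1/2.0) × 0.6 × 90 × (0.707 × 0.1875) = 3.579 kip/in.
2.828 ≤ 3.579 → adequate.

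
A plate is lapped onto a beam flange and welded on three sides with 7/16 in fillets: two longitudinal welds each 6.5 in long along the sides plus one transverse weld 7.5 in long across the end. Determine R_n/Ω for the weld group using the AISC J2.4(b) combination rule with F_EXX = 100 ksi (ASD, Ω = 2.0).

t_e = 0.707 × 0.4375 = 0.3093 in.
R_nwl = 0.6 × 100 × 0.3093 × 13 = 241.3 kips (longitudinal, 2 welds).
R_nwt = 0.6 × 100 × 0.3093 × 7.5 = 139.2 kips (transverse, base value).
(i) R_nwl + R_nwt = 380.5 kips; (ii) 0.85 R_nwl + 1.5 R_nwt = 413.9 kips.
R_n = max = 413.9 kips [governs: (ii)]; R_n/Ω = 206.9 kips.

R_n/Ω ≈ 207 kips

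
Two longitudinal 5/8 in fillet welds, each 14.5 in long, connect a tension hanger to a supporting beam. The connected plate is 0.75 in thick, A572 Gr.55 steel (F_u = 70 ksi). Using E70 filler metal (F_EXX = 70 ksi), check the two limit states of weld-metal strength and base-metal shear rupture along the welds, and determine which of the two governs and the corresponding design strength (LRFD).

φR_n ≈ 404 kips (weld metal governs)

t_e = 0.707 × 0.625 = 0.4419 in; L = 29 in.
Weld metal: φR_n = 0.75 × 0.6 × 70 × 0.4419 × 29 = 403.7 kips.
Base metal (shear rupture): φR_n = 0.75 × 0.6 × 70 × 0.75 × 29 = 685.1 kips.
Governing: weld metal.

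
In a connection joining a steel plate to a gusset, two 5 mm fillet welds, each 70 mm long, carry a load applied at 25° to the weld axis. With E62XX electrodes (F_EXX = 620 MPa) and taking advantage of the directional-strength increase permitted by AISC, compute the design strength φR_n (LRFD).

t_e = 0.707 × 5 = 3.535 mm; A_we = 3.535 × 140 = 494.9 mm².
Directional factor: 1.0 + 0.5 sin^1.5(25°) = 1.137.
F_nw = 0.6 × 620 × 1.137 = 423.1 MPa.
φR_n = 0.75 × 423.1 × 494.9 × 10⁻³ = 157 kN.

φR_n ≈ 157 kN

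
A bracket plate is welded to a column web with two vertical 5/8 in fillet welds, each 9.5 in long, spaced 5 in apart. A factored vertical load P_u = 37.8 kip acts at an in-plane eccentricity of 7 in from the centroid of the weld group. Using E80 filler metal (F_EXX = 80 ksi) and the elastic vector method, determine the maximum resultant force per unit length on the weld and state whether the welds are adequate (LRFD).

f_max ≈ 6.59 kip/in; adequate

Total weld length L_w = 19 in. Treat welds as unit-width lines.
Polar moment about centroid: J = 2[d³/12 + d(b/2)²] = 2[9.5³/12 + 9.5×2.5²] = 261.6 in³.
Direct shear f_v = P/L_w = 37.8 / 19 = 1.989 kip/in (vertical).
Torsion M = P·e = 37.8 × 7 = 264.6 kip·in.
Critical point at (x, y) = (2.5, 4.75) from centroid. f_tx = M·y/J = 4.804 kip/in; f_ty = M·x/J = 2.528 kip/in.
Resultant f_max = √[f_tx² + (f_v + f_ty)²] = √[4.804² + (1.989 + 2.528)²] = 6.594 kip/in.
Capacity per unit length: φr_n = 0.75 × 0.6 × 80 × (0.707 × 0.625) = 15.91 kip/in.
6.594 ≤ 15.91 → adequate.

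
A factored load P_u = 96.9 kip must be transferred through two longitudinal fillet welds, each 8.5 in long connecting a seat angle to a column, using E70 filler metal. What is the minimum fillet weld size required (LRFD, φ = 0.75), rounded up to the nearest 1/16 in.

w = 5/16 in

E70XX → F_EXX = 70 ksi.
Total weld length L = 17 in.
Required throat t_e = P_u / (φ × 0.6 F_EXX × L) = 96.9 / (0.75 × 0.6 × 70 × 17) = 0.181 in.
Required leg w = t_e / 0.707 = 0.2559 in → use 5/16 in.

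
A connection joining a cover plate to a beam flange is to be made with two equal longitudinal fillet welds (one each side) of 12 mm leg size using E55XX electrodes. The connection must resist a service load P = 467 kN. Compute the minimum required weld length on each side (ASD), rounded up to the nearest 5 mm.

E55XX → F_EXX = 550 MPa.
Throat t_e = 0.707 × 12 = 8.484 mm.
r_n/Ω = (0.6 × 550 × 8.484) / 2.0 = 1400 N/mm = 1.4 kN/mm.
L_req = P / (r_n/Ω) = 467 / 1.4 = 333.6 mm total.
Per side: 333.6 / 2 = 166.8 mm.
Round up → use L = 170 mm on each side.

L = 170 mm on each side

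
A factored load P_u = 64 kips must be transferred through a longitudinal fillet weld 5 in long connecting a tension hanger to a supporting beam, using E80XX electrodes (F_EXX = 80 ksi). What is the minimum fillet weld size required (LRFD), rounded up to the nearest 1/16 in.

Total weld length L = 5 in.
Required throat t_e = P_u / (φ × 0.6 F_EXX × L) = 64 / (0.75 × 0.6 × 80 × 5) = 0.3556 in.
Required leg w = t_e / 0.707 = 0.5029 in → use 9/16 in.

w = 9/16 in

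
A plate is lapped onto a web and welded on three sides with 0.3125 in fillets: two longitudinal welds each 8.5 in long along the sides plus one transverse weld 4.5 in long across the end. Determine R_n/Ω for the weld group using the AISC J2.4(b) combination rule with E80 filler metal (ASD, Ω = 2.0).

E80XX → F_EXX = 80 ksi.
t_e = 0.707 × 0.3125 = 0.2209 in.
R_nwl = 0.6 × 80 × 0.2209 × 17 = 180.3 kips (longitudinal, 2 welds).
R_nwt = 0.6 × 80 × 0.2209 × 4.5 = 47.72 kips (transverse, base value).
(i) R_nwl + R_nwt = 228 kips; (ii) 0.85 R_nwl + 1.5 R_nwt = 224.8 kips.
R_n = max = 228 kips [governs: (i)]; R_n/Ω = 114 kips.

R_n/Ω ≈ 114 kips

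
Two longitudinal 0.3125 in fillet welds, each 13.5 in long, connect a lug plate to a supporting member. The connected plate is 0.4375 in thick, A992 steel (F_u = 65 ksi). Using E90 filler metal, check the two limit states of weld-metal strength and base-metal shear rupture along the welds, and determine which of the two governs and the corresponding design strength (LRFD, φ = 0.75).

φR_n ≈ 242 kip (weld metal governs)

E90XX → F_EXX = 90 ksi.
t_e = 0.707 × 0.3125 = 0.2209 in; L = 27 in.
Weld metal: φR_n = 0.75 × 0.6 × 90 × 0.2209 × 27 = 241.6 kip.
Base metal (shear rupture): φR_n = 0.75 × 0.6 × 65 × 0.4375 × 27 = 345.5 kip.
Governing: weld metal.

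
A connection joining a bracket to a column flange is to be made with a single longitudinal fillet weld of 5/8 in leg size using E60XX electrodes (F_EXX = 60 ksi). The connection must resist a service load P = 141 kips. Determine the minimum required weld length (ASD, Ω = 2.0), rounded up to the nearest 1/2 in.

Throat t_e = 0.707 × 0.625 = 0.4419 in.
r_n/Ω = (0.6 × 60 × 0.4419) / 2.0 = 7.954 kip/in.
L_req = P / (r_n/Ω) = 141 / 7.954 = 17.73 in total.
Round up → use L = 18 in.

L = 18 in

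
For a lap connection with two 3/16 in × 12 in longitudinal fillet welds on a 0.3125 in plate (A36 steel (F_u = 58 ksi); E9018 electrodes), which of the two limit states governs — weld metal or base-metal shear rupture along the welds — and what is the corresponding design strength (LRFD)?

φR_n ≈ 129 kip (weld metal governs)

E90XX → F_EXX = 90 ksi.
t_e = 0.707 × 0.1875 = 0.1326 in; L = 24 in.
Weld metal: φR_n = 0.75 × 0.6 × 90 × 0.1326 × 24 = 128.9 kip.
Base metal (shear rupture): φR_n = 0.75 × 0.6 × 58 × 0.3125 × 24 = 195.8 kip.
Governing: weld metal.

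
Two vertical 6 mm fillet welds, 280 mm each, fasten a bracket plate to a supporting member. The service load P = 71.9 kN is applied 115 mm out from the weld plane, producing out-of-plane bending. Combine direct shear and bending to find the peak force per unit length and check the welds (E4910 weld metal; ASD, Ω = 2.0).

f_max ≈ 341 N/mm; adequate

E49XX → F_EXX = 490 MPa.
L_w = 2 × 280 = 560 mm; section modulus (unit throat) S = 2 × L²/6 = 26130 mm².
Direct shear f_v = P/L_w = 71.9×10³/560 = 128.4 N/mm.
Moment M = P × e = 71.9×10³ × 115 = 8268500 N·mm; bending f_b = M/S = 316.4 N/mm.
f_max = √(f_v² + f_b²) = √(128.4² + 316.4²) = 341.5 N/mm.
r_n/Ω = (1/2.0) × 0.6 × 490 × (0.707 × 6) = 623.6 N/mm → adequate.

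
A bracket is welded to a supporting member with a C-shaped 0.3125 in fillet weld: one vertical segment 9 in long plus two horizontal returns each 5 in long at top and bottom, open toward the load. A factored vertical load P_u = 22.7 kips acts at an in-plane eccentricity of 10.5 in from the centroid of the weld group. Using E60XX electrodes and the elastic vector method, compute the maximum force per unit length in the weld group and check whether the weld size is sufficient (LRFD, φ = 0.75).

f_max ≈ 5.26 kip/in; adequate

E60XX → F_EXX = 60 ksi.
Total weld length L_w = 19 in. Treat welds as unit-width lines.
Centroid: x̄ = 2×5×2.5 / 19 = 1.316 in from the vertical weld.
Polar moment about centroid: J = I_x + I_y = [9³/12 + 2×5×4.5²] + [9×1.316² + 2(5³/12 + 5×1.184²)] = 313.7 in³.
Direct shear f_v = P/L_w = 22.7 / 19 = 1.195 kip/in (vertical).
Torsion M = P·e = 22.7 × 10.5 = 238.35 kip·in.
Critical point at (x, y) = (3.684, 4.5) from centroid. f_tx = M·y/J = 3.419 kip/in; f_ty = M·x/J = 2.799 kip/in.
Resultant f_max = √[f_tx² + (f_v + f_ty)²] = √[3.419² + (1.195 + 2.799)²] = 5.258 kip/in.
Capacity per unit length: φr_n = 0.75 × 0.6 × 60 × (0.707 × 0.3125) = 5.965 kip/in.
5.258 ≤ 5.965 → adequate.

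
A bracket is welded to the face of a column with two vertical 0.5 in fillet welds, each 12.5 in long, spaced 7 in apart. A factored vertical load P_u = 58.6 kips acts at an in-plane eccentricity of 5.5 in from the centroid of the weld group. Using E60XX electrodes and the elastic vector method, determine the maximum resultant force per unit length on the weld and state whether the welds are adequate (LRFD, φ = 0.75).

E60XX → F_EXX = 60 ksi.
Total weld length L_w = 25 in. Treat welds as unit-width lines.
Polar moment about centroid: J = 2[d³/12 + d(b/2)²] = 2[12.5³/12 + 12.5×3.5²] = 631.8 in³.
Direct shear f_v = P/L_w = 58.6 / 25 = 2.344 kip/in (vertical).
Torsion M = P·e = 58.6 × 5.5 = 322.3 kip·in.
Critical point at (x, y) = (3.5, 6.25) from centroid. f_tx = M·y/J = 3.188 kip/in; f_ty = M·x/J = 1.786 kip/in.
Resultant f_max = √[f_tx² + (f_v + f_ty)²] = √[3.188² + (2.344 + 1.786)²] = 5.217 kip/in.
Capacity per unit length: φr_n = 0.75 × 0.6 × 60 × (0.707 × 0.5) = 9.544 kip/in.
5.217 ≤ 9.544 → adequate.

f_max ≈ 5.22 kip/in; adequate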